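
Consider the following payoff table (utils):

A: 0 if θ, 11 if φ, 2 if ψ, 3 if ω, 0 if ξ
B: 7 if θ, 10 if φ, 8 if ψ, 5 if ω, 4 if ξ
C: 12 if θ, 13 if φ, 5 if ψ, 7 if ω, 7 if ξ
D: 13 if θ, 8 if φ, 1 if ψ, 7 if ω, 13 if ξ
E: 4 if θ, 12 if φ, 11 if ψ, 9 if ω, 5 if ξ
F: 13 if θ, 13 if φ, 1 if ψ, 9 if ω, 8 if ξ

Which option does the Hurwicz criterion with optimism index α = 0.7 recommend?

A: 0.7·11 + 0.3·0 = 7.7
B: 0.7·10 + 0.3·4 = 8.2
C: 0.7·13 + 0.3·5 = 10.6
D: 0.7·13 + 0.3·1 = 9.4
E: 0.7·12 + 0.3·4 = 9.6
F: 0.7·13 + 0.3·1 = 9.4
Highest Hurwicz score = 10.6 → C.

C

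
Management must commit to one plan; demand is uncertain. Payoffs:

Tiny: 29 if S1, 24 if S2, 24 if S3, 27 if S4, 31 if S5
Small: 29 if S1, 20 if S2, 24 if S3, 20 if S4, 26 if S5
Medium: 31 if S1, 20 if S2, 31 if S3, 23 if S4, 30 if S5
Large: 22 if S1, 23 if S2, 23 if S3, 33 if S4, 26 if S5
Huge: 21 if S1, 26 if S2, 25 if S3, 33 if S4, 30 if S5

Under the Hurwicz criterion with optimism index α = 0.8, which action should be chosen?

Large

Tiny: 0.8·31 + 0.2·24 = 29.6
Small: 0.8·29 + 0.2·20 = 27.2
Medium: 0.8·31 + 0.2·20 = 28.8
Large: 0.8·33 + 0.2·22 = 30.8
Huge: 0.8·33 + 0.2·21 = 30.6
Highest Hurwicz score = 30.8 → Large.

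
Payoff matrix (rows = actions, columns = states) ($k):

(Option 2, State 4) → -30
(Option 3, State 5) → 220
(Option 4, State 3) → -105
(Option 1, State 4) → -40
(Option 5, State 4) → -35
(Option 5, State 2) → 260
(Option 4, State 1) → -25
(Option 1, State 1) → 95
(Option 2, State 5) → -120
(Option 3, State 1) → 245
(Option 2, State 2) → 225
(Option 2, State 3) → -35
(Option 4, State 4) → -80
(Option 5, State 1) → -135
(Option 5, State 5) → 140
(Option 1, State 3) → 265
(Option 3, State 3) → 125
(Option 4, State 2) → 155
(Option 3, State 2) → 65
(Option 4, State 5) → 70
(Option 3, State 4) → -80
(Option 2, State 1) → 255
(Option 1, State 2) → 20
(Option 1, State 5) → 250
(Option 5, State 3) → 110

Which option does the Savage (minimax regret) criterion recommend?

Column bests: State 1=255, State 2=260, State 3=265, State 4=-30, State 5=250.
Option 1 regrets: 160, 240, 0, 10, 0 → max 240
Option 2 regrets: 0, 35, 300, 0, 370 → max 370
Option 3 regrets: 10, 195, 140, 50, 30 → max 195
Option 4 regrets: 280, 105, 370, 50, 180 → max 370
Option 5 regrets: 390, 0, 155, 5, 110 → max 390
Smallest max regret = 195 → Option 3.

Option 3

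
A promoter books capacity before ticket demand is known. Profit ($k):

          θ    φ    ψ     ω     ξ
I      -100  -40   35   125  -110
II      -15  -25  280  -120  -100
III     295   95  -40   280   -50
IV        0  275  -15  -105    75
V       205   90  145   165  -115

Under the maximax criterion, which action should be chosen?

III

Row maxima: I=125, II=280, III=295, IV=275, V=205
Best best-case = 295 → III.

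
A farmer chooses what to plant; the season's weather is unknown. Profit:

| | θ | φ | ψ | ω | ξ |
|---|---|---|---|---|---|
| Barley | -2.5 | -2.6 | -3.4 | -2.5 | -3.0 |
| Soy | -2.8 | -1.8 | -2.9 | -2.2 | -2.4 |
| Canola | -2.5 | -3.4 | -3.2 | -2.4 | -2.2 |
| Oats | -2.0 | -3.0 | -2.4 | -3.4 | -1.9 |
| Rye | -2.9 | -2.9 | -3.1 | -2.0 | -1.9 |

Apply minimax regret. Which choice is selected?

Column bests: θ=-2.0, φ=-1.8, ψ=-2.4, ω=-2.0, ξ=-1.9.
Barley regrets: 0.5, 0.8, 1.0, 0.5, 1.1 → max 1.1
Soy regrets: 0.8, 0.0, 0.5, 0.2, 0.5 → max 0.8
Canola regrets: 0.5, 1.6, 0.8, 0.4, 0.3 → max 1.6
Oats regrets: 0.0, 1.2, 0.0, 1.4, 0.0 → max 1.4
Rye regrets: 0.9, 1.1, 0.7, 0.0, 0.0 → max 1.1
Smallest max regret = 0.8 → Soy.

Soy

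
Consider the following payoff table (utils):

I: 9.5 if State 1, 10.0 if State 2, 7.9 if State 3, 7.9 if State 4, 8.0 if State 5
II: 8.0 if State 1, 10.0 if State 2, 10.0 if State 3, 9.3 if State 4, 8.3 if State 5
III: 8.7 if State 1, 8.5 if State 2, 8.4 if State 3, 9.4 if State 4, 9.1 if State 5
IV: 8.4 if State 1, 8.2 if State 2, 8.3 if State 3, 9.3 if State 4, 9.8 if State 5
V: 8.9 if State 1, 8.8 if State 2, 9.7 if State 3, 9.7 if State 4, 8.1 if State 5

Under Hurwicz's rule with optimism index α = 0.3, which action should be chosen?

III

I: 0.3·10.0 + 0.7·7.9 = 8.53
II: 0.3·10.0 + 0.7·8.0 = 8.6
III: 0.3·9.4 + 0.7·8.4 = 8.7
IV: 0.3·9.8 + 0.7·8.2 = 8.68
V: 0.3·9.7 + 0.7·8.1 = 8.58
Highest Hurwicz score = 8.7 → III.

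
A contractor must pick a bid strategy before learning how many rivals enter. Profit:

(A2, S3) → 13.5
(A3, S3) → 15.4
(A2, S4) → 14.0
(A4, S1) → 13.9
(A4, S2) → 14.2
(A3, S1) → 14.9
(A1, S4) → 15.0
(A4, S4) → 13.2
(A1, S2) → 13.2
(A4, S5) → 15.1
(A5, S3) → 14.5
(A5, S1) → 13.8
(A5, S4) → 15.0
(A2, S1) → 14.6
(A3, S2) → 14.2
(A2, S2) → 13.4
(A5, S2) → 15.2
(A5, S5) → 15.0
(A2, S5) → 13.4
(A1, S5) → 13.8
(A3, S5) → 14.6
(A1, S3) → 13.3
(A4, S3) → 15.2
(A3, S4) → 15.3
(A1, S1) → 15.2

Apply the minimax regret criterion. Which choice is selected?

A3

Column bests: S1=15.2, S2=15.2, S3=15.4, S4=15.3, S5=15.1.
A1 regrets: 0.0, 2.0, 2.1, 0.3, 1.3 → max 2.1
A2 regrets: 0.6, 1.8, 1.9, 1.3, 1.7 → max 1.9
A3 regrets: 0.3, 1.0, 0.0, 0.0, 0.5 → max 1.0
A4 regrets: 1.3, 1.0, 0.2, 2.1, 0.0 → max 2.1
A5 regrets: 1.4, 0.0, 0.9, 0.3, 0.1 → max 1.4
Smallest max regret = 1.0 → A3.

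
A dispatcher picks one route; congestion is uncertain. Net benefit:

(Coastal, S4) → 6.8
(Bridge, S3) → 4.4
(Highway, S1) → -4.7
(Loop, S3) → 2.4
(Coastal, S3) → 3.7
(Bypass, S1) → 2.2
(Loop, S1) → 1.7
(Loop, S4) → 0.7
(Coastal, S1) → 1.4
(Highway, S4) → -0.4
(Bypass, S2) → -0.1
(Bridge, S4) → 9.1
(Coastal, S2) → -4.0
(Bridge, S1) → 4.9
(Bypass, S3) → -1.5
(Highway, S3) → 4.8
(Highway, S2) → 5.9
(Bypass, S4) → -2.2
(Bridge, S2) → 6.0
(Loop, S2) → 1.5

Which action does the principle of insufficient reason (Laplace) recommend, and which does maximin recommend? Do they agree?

Row averages: Bridge=6.1, Coastal=1.975, Loop=1.575, Bypass=-0.4, Highway=1.4
Highest average = 6.1 → Bridge.
Row minima: Bridge=4.4, Coastal=-4.0, Loop=0.7, Bypass=-2.2, Highway=-4.7
Best worst-case = 4.4 → Bridge.

laplace → Bridge; maximin → Bridge (agree)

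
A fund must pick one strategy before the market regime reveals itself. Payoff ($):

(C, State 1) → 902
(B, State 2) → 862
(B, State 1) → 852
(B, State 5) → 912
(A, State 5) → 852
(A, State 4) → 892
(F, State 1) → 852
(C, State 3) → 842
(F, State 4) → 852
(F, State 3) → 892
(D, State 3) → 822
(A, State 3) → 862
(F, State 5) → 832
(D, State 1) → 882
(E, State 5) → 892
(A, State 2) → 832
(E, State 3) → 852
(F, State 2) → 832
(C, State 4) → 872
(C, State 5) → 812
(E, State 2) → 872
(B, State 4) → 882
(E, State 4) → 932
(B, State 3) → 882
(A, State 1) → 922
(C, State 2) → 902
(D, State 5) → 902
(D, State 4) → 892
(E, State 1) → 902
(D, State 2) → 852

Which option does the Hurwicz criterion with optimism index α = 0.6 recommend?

A: 0.6·922 + 0.4·832 = 886
B: 0.6·912 + 0.4·852 = 888
C: 0.6·902 + 0.4·812 = 866
D: 0.6·902 + 0.4·822 = 870
E: 0.6·932 + 0.4·852 = 900
F: 0.6·892 + 0.4·832 = 868
Highest Hurwicz score = 900 → E.

E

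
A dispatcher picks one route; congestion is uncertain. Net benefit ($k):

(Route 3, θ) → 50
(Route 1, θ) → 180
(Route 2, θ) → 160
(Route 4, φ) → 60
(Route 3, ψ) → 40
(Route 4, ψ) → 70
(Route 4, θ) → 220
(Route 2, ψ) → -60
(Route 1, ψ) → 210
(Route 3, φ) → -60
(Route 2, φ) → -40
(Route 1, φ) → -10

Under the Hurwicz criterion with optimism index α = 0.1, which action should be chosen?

Route 1: 0.1·210 + 0.9·(-10) = 12
Route 2: 0.1·160 + 0.9·(-60) = -38
Route 3: 0.1·50 + 0.9·(-60) = -49
Route 4: 0.1·220 + 0.9·60 = 76
Highest Hurwicz score = 76 → Route 4.

Route 4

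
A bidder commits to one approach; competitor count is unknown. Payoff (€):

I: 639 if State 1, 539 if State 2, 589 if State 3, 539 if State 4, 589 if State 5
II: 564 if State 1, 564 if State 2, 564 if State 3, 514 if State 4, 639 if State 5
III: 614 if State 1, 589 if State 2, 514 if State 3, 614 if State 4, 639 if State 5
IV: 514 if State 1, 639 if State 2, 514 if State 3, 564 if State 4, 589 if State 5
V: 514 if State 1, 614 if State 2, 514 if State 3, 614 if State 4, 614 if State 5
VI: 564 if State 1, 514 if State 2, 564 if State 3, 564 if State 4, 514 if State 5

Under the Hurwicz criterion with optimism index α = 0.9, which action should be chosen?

I: 0.9·639 + 0.1·539 = 629
II: 0.9·639 + 0.1·514 = 626.5
III: 0.9·639 + 0.1·514 = 626.5
IV: 0.9·639 + 0.1·514 = 626.5
V: 0.9·614 + 0.1·514 = 604
VI: 0.9·564 + 0.1·514 = 559
Highest Hurwicz score = 629 → I.

I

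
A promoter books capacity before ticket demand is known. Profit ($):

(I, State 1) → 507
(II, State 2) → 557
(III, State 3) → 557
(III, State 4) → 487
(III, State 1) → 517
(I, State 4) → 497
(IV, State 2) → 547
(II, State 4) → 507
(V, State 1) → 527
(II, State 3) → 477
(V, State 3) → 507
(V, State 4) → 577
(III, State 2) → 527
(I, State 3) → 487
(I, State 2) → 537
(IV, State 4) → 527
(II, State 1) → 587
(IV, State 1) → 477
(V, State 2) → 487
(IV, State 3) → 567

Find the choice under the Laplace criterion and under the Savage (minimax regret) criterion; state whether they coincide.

Row averages: I=507, II=532, III=522, IV=529.5, V=524.5
Highest average = 532 → II.
Column bests: State 1=587, State 2=557, State 3=567, State 4=577.
I regrets: 80, 20, 80, 80 → max 80
II regrets: 0, 0, 90, 70 → max 90
III regrets: 70, 30, 10, 90 → max 90
IV regrets: 110, 10, 0, 50 → max 110
V regrets: 60, 70, 60, 0 → max 70
Smallest max regret = 70 → V.

laplace → II; minimax regret → V (disagree)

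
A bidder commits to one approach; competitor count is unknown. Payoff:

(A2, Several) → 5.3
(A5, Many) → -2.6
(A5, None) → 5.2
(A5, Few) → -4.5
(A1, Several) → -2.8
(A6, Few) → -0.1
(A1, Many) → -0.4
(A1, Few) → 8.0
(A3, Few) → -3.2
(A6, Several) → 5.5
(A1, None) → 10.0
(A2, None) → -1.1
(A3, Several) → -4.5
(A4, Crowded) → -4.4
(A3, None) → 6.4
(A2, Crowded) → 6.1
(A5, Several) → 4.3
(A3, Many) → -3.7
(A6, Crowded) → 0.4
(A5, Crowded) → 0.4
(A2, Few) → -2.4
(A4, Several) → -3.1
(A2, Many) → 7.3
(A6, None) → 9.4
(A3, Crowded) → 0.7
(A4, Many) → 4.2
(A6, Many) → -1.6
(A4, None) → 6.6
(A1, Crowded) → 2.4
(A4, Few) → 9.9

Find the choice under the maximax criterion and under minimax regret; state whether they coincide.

Row maxima: A1=10.0, A2=7.3, A3=6.4, A4=9.9, A5=5.2, A6=9.4
Best best-case = 10.0 → A1.
Column bests: None=10.0, Few=9.9, Several=5.5, Many=7.3, Crowded=6.1.
A1 regrets: 0.0, 1.9, 8.3, 7.7, 3.7 → max 8.3
A2 regrets: 11.1, 12.3, 0.2, 0.0, 0.0 → max 12.3
A3 regrets: 3.6, 13.1, 10.0, 11.0, 5.4 → max 13.1
A4 regrets: 3.4, 0.0, 8.6, 3.1, 10.5 → max 10.5
A5 regrets: 4.8, 14.4, 1.2, 9.9, 5.7 → max 14.4
A6 regrets: 0.6, 10.0, 0.0, 8.9, 5.7 → max 10.0
Smallest max regret = 8.3 → A1.

maximax → A1; minimax regret → A1 (agree)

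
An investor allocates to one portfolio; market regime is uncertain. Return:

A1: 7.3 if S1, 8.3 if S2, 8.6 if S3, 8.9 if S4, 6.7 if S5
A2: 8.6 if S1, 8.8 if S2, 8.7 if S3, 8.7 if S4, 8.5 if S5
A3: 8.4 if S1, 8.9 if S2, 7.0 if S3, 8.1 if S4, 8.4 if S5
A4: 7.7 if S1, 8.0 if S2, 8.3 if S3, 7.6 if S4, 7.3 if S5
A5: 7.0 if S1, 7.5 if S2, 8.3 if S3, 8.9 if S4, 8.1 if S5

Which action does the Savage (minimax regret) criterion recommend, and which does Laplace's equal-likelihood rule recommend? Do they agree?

Column bests: S1=8.6, S2=8.9, S3=8.7, S4=8.9, S5=8.5.
A1 regrets: 1.3, 0.6, 0.1, 0.0, 1.8 → max 1.8
A2 regrets: 0.0, 0.1, 0.0, 0.2, 0.0 → max 0.2
A3 regrets: 0.2, 0.0, 1.7, 0.8, 0.1 → max 1.7
A4 regrets: 0.9, 0.9, 0.4, 1.3, 1.2 → max 1.3
A5 regrets: 1.6, 1.4, 0.4, 0.0, 0.4 → max 1.6
Smallest max regret = 0.2 → A2.
Row averages: A1=7.96, A2=8.66, A3=8.16, A4=7.78, A5=7.96
Highest average = 8.66 → A2.

minimax regret → A2; laplace → A2 (agree)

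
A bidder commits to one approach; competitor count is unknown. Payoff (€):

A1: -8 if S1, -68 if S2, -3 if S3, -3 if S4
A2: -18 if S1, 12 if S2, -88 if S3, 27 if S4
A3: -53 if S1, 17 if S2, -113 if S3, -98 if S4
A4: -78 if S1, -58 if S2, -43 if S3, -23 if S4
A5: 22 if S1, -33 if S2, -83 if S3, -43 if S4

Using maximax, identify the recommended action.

A2

Row maxima: A1=-3, A2=27, A3=17, A4=-23, A5=22
Best best-case = 27 → A2.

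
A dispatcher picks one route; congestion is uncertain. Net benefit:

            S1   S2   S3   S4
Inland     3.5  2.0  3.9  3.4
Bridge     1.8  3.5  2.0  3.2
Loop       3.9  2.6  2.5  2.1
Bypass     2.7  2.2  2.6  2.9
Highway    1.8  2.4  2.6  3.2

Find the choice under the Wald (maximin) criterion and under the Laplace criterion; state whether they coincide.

maximin → Bypass; laplace → Inland (disagree)

Row minima: Inland=2.0, Bridge=1.8, Loop=2.1, Bypass=2.2, Highway=1.8
Best worst-case = 2.2 → Bypass.
Row averages: Inland=3.2, Bridge=2.625, Loop=2.775, Bypass=2.6, Highway=2.5
Highest average = 3.2 → Inland.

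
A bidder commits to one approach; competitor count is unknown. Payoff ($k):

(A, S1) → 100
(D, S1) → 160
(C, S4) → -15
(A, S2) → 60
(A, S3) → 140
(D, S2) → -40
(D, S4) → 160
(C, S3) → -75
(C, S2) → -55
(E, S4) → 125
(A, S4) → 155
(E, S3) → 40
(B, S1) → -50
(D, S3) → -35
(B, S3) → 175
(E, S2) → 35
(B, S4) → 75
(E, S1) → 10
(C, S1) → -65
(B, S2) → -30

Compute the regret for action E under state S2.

25

Best payoff under S2 is 60.
Regret = 60 − 35 = 25.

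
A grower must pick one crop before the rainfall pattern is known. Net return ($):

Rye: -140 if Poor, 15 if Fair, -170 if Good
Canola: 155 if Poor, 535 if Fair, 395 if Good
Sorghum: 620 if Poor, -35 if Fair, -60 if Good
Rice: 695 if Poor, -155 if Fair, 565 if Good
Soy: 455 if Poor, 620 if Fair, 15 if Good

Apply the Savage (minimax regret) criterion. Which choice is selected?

Canola

Column bests: Poor=695, Fair=620, Good=565.
Rye regrets: 835, 605, 735 → max 835
Canola regrets: 540, 85, 170 → max 540
Sorghum regrets: 75, 655, 625 → max 655
Rice regrets: 0, 775, 0 → max 775
Soy regrets: 240, 0, 550 → max 550
Smallest max regret = 540 → Canola.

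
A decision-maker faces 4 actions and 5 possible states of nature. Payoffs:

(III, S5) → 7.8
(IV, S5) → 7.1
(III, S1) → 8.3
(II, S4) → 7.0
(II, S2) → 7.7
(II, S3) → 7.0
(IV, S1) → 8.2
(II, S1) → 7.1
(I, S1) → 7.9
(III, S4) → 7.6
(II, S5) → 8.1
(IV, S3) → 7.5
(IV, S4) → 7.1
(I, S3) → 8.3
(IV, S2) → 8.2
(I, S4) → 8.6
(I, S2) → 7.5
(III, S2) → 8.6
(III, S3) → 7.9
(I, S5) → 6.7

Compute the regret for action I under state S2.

Best payoff under S2 is 8.6.
Regret = 8.6 − 7.5 = 1.1.

1.1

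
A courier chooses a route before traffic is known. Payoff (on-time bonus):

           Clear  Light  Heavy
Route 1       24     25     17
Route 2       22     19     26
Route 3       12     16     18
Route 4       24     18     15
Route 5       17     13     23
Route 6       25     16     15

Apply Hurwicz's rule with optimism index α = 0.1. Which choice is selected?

Route 1: 0.1·25 + 0.9·17 = 17.8
Route 2: 0.1·26 + 0.9·19 = 19.7
Route 3: 0.1·18 + 0.9·12 = 12.6
Route 4: 0.1·24 + 0.9·15 = 15.9
Route 5: 0.1·23 + 0.9·13 = 14
Route 6: 0.1·25 + 0.9·15 = 16
Highest Hurwicz score = 19.7 → Route 2.

Route 2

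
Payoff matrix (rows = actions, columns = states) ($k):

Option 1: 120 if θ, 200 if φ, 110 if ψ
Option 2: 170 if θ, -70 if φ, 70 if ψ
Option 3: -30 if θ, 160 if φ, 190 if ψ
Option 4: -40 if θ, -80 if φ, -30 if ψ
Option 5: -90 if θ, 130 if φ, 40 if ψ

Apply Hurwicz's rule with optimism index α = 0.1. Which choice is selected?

Option 1: 0.1·200 + 0.9·110 = 119
Option 2: 0.1·170 + 0.9·(-70) = -46
Option 3: 0.1·190 + 0.9·(-30) = -8
Option 4: 0.1·(-30) + 0.9·(-80) = -75
Option 5: 0.1·130 + 0.9·(-90) = -68
Highest Hurwicz score = 119 → Option 1.

Option 1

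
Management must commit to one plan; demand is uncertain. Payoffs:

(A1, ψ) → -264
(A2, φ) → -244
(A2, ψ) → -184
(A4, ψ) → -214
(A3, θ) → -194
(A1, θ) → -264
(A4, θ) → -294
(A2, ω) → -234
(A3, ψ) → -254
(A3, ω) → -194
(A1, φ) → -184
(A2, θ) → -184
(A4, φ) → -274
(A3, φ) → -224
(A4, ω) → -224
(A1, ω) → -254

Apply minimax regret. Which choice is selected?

Column bests: θ=-184, φ=-184, ψ=-184, ω=-194.
A1 regrets: 80, 0, 80, 60 → max 80
A2 regrets: 0, 60, 0, 40 → max 60
A3 regrets: 10, 40, 70, 0 → max 70
A4 regrets: 110, 90, 30, 30 → max 110
Smallest max regret = 60 → A2.

A2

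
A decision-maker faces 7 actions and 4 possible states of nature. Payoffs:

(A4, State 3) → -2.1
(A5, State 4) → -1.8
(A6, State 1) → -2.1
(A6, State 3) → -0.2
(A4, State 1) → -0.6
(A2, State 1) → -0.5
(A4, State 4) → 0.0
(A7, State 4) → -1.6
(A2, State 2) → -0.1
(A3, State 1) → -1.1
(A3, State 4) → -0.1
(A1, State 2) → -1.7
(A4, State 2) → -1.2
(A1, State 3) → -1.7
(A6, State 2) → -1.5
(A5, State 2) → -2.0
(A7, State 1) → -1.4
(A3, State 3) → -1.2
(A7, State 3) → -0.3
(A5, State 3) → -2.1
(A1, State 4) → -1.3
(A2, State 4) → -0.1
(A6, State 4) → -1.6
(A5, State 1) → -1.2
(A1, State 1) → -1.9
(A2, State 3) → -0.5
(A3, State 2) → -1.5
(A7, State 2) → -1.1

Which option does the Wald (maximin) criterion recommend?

A2

Row minima: A1=-1.9, A2=-0.5, A3=-1.5, A4=-2.1, A5=-2.1, A6=-2.1, A7=-1.6
Best worst-case = -0.5 → A2.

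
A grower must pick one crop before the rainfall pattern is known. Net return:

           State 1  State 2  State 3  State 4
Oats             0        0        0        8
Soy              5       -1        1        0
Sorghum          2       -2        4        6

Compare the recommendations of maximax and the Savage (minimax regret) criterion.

maximax → Oats; minimax regret → Sorghum (disagree)

Row maxima: Oats=8, Soy=5, Sorghum=6
Best best-case = 8 → Oats.
Column bests: State 1=5, State 2=0, State 3=4, State 4=8.
Oats regrets: 5, 0, 4, 0 → max 5
Soy regrets: 0, 1, 3, 8 → max 8
Sorghum regrets: 3, 2, 0, 2 → max 3
Smallest max regret = 3 → Sorghum.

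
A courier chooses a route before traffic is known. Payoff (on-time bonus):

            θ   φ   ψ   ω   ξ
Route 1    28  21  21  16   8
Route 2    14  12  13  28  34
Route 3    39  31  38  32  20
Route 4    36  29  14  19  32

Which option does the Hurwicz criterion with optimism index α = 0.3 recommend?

Route 3

Route 1: 0.3·28 + 0.7·8 = 14
Route 2: 0.3·34 + 0.7·12 = 18.6
Route 3: 0.3·39 + 0.7·20 = 25.7
Route 4: 0.3·36 + 0.7·14 = 20.6
Highest Hurwicz score = 25.7 → Route 3.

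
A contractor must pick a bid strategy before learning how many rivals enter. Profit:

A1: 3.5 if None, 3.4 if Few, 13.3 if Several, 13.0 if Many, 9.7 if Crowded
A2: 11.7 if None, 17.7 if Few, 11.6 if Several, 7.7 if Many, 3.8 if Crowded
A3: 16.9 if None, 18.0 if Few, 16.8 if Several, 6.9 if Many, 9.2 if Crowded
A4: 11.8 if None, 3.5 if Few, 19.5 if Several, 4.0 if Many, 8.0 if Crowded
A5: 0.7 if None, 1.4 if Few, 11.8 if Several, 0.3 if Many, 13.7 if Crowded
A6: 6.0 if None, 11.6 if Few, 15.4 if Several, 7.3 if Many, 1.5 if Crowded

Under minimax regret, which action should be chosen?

Column bests: None=16.9, Few=18.0, Several=19.5, Many=13.0, Crowded=13.7.
A1 regrets: 13.4, 14.6, 6.2, 0.0, 4.0 → max 14.6
A2 regrets: 5.2, 0.3, 7.9, 5.3, 9.9 → max 9.9
A3 regrets: 0.0, 0.0, 2.7, 6.1, 4.5 → max 6.1
A4 regrets: 5.1, 14.5, 0.0, 9.0, 5.7 → max 14.5
A5 regrets: 16.2, 16.6, 7.7, 12.7, 0.0 → max 16.6
A6 regrets: 10.9, 6.4, 4.1, 5.7, 12.2 → max 12.2
Smallest max regret = 6.1 → A3.

A3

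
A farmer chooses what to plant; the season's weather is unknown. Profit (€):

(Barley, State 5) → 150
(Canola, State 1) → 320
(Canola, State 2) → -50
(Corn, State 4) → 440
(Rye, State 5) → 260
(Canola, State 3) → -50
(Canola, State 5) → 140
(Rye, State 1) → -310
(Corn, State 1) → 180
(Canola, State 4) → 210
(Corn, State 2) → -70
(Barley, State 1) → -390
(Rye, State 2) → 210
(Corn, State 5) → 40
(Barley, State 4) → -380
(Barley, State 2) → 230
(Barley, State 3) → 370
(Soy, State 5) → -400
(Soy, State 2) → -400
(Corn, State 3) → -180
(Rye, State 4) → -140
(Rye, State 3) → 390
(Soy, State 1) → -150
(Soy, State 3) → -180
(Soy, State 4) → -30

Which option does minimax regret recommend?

Canola

Column bests: State 1=320, State 2=230, State 3=390, State 4=440, State 5=260.
Rye regrets: 630, 20, 0, 580, 0 → max 630
Barley regrets: 710, 0, 20, 820, 110 → max 820
Canola regrets: 0, 280, 440, 230, 120 → max 440
Corn regrets: 140, 300, 570, 0, 220 → max 570
Soy regrets: 470, 630, 570, 470, 660 → max 660
Smallest max regret = 440 → Canola.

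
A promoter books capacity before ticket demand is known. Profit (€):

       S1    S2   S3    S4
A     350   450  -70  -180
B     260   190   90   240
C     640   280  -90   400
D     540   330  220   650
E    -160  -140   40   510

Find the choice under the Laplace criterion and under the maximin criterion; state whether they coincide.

Row averages: A=137.5, B=195, C=307.5, D=435, E=62.5
Highest average = 435 → D.
Row minima: A=-180, B=90, C=-90, D=220, E=-160
Best worst-case = 220 → D.

laplace → D; maximin → D (agree)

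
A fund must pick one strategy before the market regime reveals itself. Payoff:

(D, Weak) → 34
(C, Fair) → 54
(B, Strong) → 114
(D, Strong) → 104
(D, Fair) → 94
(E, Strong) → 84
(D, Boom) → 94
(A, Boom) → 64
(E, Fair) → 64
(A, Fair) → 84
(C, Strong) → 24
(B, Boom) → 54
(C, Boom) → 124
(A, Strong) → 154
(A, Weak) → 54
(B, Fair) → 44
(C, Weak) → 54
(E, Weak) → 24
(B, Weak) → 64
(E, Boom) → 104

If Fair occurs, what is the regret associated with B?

Best payoff under Fair is 94.
Regret = 94 − 44 = 50.

50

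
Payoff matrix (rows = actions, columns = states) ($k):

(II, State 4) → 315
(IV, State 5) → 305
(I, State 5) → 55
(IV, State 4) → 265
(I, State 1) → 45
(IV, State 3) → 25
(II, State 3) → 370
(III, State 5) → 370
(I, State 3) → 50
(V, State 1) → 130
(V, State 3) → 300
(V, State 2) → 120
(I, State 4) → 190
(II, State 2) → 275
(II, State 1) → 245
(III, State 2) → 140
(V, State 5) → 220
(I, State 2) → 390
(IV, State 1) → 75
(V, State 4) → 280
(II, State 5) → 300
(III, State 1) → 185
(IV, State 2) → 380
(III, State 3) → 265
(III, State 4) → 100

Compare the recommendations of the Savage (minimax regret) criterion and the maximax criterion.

Column bests: State 1=245, State 2=390, State 3=370, State 4=315, State 5=370.
I regrets: 200, 0, 320, 125, 315 → max 320
II regrets: 0, 115, 0, 0, 70 → max 115
III regrets: 60, 250, 105, 215, 0 → max 250
IV regrets: 170, 10, 345, 50, 65 → max 345
V regrets: 115, 270, 70, 35, 150 → max 270
Smallest max regret = 115 → II.
Row maxima: I=390, II=370, III=370, IV=380, V=300
Best best-case = 390 → I.

minimax regret → II; maximax → I (disagree)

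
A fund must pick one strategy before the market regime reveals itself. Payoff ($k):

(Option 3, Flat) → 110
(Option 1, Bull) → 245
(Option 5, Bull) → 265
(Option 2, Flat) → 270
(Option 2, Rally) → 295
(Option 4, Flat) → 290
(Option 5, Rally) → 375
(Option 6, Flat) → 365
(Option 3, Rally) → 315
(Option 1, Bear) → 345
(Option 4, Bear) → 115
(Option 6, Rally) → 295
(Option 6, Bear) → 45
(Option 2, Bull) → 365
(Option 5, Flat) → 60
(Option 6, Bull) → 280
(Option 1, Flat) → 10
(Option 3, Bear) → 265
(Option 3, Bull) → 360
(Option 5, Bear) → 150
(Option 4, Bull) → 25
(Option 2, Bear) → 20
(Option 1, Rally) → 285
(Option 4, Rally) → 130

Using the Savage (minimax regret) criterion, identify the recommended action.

Column bests: Bear=345, Flat=365, Bull=365, Rally=375.
Option 1 regrets: 0, 355, 120, 90 → max 355
Option 2 regrets: 325, 95, 0, 80 → max 325
Option 3 regrets: 80, 255, 5, 60 → max 255
Option 4 regrets: 230, 75, 340, 245 → max 340
Option 5 regrets: 195, 305, 100, 0 → max 305
Option 6 regrets: 300, 0, 85, 80 → max 300
Smallest max regret = 255 → Option 3.

Option 3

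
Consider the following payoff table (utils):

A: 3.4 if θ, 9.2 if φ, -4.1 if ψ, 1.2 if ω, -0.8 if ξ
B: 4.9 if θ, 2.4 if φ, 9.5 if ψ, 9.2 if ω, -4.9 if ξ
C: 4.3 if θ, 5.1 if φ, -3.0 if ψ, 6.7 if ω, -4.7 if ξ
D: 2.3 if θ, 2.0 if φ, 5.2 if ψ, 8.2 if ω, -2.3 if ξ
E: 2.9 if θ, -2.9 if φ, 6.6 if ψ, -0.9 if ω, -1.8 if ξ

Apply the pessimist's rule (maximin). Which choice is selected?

D

Row minima: A=-4.1, B=-4.9, C=-4.7, D=-2.3, E=-2.9
Best worst-case = -2.3 → D.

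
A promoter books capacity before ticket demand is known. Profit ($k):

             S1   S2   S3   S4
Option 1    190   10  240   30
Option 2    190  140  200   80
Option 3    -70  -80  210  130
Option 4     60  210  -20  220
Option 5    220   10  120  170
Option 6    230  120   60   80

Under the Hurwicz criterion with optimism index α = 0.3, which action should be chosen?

Option 1: 0.3·240 + 0.7·10 = 79
Option 2: 0.3·200 + 0.7·80 = 116
Option 3: 0.3·210 + 0.7·(-80) = 7
Option 4: 0.3·220 + 0.7·(-20) = 52
Option 5: 0.3·220 + 0.7·10 = 73
Option 6: 0.3·230 + 0.7·60 = 111
Highest Hurwicz score = 116 → Option 2.

Option 2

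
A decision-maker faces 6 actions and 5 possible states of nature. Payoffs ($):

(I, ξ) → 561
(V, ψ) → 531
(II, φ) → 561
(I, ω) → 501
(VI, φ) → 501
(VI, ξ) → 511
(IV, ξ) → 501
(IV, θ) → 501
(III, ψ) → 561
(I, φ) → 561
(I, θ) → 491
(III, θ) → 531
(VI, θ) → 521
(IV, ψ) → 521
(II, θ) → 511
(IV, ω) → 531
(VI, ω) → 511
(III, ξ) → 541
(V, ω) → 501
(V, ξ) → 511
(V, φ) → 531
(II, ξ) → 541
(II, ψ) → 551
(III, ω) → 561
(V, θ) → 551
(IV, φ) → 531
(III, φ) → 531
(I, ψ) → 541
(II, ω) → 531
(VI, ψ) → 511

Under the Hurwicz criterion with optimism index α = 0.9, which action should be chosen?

I: 0.9·561 + 0.1·491 = 554
II: 0.9·561 + 0.1·511 = 556
III: 0.9·561 + 0.1·531 = 558
IV: 0.9·531 + 0.1·501 = 528
V: 0.9·551 + 0.1·501 = 546
VI: 0.9·521 + 0.1·501 = 519
Highest Hurwicz score = 558 → III.

III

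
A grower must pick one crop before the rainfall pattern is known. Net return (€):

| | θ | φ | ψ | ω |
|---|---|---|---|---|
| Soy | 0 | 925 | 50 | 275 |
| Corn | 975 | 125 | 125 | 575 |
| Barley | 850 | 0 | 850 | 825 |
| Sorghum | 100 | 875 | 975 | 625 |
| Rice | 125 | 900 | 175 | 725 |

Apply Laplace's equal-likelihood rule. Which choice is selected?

Row averages: Soy=312.5, Corn=450, Barley=631.25, Sorghum=643.75, Rice=481.25
Highest average = 643.75 → Sorghum.

Sorghum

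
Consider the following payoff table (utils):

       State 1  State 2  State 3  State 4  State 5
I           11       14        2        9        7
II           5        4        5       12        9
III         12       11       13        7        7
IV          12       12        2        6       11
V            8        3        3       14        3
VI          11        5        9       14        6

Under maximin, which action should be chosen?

III

Row minima: I=2, II=4, III=7, IV=2, V=3, VI=5
Best worst-case = 7 → III.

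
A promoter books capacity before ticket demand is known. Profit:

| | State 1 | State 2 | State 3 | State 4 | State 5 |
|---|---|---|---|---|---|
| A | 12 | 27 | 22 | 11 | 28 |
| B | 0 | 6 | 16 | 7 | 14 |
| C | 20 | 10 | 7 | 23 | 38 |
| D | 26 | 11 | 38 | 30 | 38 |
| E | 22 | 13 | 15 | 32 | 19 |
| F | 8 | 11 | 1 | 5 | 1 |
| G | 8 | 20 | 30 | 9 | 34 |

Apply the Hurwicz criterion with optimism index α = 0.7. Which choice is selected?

A: 0.7·28 + 0.3·11 = 22.9
B: 0.7·16 + 0.3·0 = 11.2
C: 0.7·38 + 0.3·7 = 28.7
D: 0.7·38 + 0.3·11 = 29.9
E: 0.7·32 + 0.3·13 = 26.3
F: 0.7·11 + 0.3·1 = 8
G: 0.7·34 + 0.3·8 = 26.2
Highest Hurwicz score = 29.9 → D.

D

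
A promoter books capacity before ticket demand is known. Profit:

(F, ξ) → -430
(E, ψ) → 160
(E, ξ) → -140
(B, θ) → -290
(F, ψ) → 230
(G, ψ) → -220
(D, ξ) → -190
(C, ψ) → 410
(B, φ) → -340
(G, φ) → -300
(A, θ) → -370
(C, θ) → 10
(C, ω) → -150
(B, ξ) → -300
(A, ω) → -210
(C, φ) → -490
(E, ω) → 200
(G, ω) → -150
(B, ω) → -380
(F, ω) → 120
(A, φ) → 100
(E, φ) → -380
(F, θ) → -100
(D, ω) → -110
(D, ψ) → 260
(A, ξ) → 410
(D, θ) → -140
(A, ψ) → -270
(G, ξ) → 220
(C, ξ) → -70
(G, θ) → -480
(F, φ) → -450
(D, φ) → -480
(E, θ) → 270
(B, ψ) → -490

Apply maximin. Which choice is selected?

A

Row minima: A=-370, B=-490, C=-490, D=-480, E=-380, F=-450, G=-480
Best worst-case = -370 → A.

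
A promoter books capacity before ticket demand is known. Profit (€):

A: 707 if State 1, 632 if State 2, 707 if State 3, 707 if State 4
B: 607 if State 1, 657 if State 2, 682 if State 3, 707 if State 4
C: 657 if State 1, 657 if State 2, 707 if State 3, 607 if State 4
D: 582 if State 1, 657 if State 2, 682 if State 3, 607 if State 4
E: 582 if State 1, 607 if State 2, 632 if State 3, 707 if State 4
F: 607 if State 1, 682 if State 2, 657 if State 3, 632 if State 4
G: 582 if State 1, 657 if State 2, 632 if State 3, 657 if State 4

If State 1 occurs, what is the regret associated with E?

125

Best payoff under State 1 is 707.
Regret = 707 − 582 = 125.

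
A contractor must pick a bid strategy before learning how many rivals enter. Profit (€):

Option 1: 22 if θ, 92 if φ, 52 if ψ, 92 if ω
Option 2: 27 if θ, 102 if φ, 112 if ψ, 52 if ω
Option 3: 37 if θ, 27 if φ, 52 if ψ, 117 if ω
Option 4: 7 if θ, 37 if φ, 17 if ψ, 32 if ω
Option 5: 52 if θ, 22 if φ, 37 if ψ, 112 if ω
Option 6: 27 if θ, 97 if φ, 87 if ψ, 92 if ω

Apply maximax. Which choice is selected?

Option 3

Row maxima: Option 1=92, Option 2=112, Option 3=117, Option 4=37, Option 5=112, Option 6=97
Best best-case = 117 → Option 3.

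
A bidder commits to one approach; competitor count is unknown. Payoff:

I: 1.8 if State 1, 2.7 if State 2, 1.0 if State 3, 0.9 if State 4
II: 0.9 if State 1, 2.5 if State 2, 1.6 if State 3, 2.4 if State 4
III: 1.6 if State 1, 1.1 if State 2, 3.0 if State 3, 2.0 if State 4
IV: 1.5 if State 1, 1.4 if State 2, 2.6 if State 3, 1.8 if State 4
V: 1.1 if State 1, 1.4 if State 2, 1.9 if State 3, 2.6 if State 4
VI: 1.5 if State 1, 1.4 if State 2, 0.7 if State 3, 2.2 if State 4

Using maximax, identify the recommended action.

Row maxima: I=2.7, II=2.5, III=3.0, IV=2.6, V=2.6, VI=2.2
Best best-case = 3.0 → III.

III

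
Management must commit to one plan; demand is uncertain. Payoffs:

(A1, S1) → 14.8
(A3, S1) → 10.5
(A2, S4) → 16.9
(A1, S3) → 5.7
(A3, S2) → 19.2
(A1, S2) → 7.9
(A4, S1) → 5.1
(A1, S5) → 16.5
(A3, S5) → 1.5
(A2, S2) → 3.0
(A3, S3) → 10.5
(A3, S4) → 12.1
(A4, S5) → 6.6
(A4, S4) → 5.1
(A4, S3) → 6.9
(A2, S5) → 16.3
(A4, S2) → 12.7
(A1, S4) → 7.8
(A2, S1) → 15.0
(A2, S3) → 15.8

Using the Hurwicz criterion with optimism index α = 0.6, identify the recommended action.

A1

A1: 0.6·16.5 + 0.4·5.7 = 12.18
A2: 0.6·16.9 + 0.4·3.0 = 11.34
A3: 0.6·19.2 + 0.4·1.5 = 12.12
A4: 0.6·12.7 + 0.4·5.1 = 9.66
Highest Hurwicz score = 12.18 → A1.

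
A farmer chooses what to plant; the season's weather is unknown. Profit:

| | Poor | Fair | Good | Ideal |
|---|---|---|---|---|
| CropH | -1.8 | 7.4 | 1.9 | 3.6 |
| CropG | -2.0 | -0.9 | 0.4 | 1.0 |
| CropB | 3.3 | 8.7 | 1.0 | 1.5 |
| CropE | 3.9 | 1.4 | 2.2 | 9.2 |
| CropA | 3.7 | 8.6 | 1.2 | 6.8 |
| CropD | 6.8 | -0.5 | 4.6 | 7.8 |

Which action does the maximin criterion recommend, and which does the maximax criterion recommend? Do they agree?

maximin → CropE; maximax → CropE (agree)

Row minima: CropH=-1.8, CropG=-2.0, CropB=1.0, CropE=1.4, CropA=1.2, CropD=-0.5
Best worst-case = 1.4 → CropE.
Row maxima: CropH=7.4, CropG=1.0, CropB=8.7, CropE=9.2, CropA=8.6, CropD=7.8
Best best-case = 9.2 → CropE.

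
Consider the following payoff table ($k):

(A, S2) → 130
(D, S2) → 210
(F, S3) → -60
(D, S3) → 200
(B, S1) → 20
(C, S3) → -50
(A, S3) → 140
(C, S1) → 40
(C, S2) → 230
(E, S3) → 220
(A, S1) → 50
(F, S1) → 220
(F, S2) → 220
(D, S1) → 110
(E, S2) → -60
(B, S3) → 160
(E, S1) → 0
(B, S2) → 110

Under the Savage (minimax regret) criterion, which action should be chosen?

Column bests: S1=220, S2=230, S3=220.
A regrets: 170, 100, 80 → max 170
B regrets: 200, 120, 60 → max 200
C regrets: 180, 0, 270 → max 270
D regrets: 110, 20, 20 → max 110
E regrets: 220, 290, 0 → max 290
F regrets: 0, 10, 280 → max 280
Smallest max regret = 110 → D.

D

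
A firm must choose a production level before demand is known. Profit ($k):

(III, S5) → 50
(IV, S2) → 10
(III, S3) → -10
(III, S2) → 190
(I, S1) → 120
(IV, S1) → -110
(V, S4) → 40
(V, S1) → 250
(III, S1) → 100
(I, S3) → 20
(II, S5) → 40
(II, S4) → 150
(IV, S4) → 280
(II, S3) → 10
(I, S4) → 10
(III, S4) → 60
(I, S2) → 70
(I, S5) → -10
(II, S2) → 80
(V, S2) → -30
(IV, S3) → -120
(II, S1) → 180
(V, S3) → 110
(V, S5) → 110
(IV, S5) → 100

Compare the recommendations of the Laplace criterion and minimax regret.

laplace → V; minimax regret → II (disagree)

Row averages: I=42, II=92, III=78, IV=32, V=96
Highest average = 96 → V.
Column bests: S1=250, S2=190, S3=110, S4=280, S5=110.
I regrets: 130, 120, 90, 270, 120 → max 270
II regrets: 70, 110, 100, 130, 70 → max 130
III regrets: 150, 0, 120, 220, 60 → max 220
IV regrets: 360, 180, 230, 0, 10 → max 360
V regrets: 0, 220, 0, 240, 0 → max 240
Smallest max regret = 130 → II.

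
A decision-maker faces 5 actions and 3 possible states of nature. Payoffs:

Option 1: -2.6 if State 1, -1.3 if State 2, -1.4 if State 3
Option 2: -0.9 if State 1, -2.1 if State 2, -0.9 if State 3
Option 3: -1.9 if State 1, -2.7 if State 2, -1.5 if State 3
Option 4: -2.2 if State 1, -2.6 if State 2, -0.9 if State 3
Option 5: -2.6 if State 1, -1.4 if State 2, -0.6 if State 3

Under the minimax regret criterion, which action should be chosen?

Column bests: State 1=-0.9, State 2=-1.3, State 3=-0.6.
Option 1 regrets: 1.7, 0.0, 0.8 → max 1.7
Option 2 regrets: 0.0, 0.8, 0.3 → max 0.8
Option 3 regrets: 1.0, 1.4, 0.9 → max 1.4
Option 4 regrets: 1.3, 1.3, 0.3 → max 1.3
Option 5 regrets: 1.7, 0.1, 0.0 → max 1.7
Smallest max regret = 0.8 → Option 2.

Option 2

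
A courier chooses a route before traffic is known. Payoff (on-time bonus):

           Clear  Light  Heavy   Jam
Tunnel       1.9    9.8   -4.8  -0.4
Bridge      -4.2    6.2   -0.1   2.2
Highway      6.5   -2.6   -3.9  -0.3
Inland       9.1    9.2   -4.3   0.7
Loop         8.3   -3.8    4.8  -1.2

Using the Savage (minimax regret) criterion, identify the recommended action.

Column bests: Clear=9.1, Light=9.8, Heavy=4.8, Jam=2.2.
Tunnel regrets: 7.2, 0.0, 9.6, 2.6 → max 9.6
Bridge regrets: 13.3, 3.6, 4.9, 0.0 → max 13.3
Highway regrets: 2.6, 12.4, 8.7, 2.5 → max 12.4
Inland regrets: 0.0, 0.6, 9.1, 1.5 → max 9.1
Loop regrets: 0.8, 13.6, 0.0, 3.4 → max 13.6
Smallest max regret = 9.1 → Inland.

Inland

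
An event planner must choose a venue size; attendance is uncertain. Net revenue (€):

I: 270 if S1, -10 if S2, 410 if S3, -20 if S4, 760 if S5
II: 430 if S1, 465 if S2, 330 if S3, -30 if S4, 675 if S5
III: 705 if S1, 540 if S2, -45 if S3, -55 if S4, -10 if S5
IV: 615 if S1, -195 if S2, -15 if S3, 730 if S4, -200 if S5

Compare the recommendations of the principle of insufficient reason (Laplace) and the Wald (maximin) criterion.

laplace → II; maximin → I (disagree)

Row averages: I=282, II=374, III=227, IV=187
Highest average = 374 → II.
Row minima: I=-20, II=-30, III=-55, IV=-200
Best worst-case = -20 → I.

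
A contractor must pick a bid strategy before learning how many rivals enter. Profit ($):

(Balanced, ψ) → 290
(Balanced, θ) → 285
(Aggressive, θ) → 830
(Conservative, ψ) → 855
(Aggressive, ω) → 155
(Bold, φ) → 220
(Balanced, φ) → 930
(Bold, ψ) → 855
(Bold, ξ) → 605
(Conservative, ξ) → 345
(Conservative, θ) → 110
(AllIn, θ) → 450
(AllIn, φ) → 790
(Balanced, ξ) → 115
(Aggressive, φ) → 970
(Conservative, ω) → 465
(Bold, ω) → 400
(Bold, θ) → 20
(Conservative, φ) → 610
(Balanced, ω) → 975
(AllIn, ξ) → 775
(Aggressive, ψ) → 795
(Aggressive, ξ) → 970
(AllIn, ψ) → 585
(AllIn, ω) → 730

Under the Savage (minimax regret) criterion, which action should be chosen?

Column bests: θ=830, φ=970, ψ=855, ω=975, ξ=970.
Conservative regrets: 720, 360, 0, 510, 625 → max 720
Balanced regrets: 545, 40, 565, 0, 855 → max 855
Aggressive regrets: 0, 0, 60, 820, 0 → max 820
Bold regrets: 810, 750, 0, 575, 365 → max 810
AllIn regrets: 380, 180, 270, 245, 195 → max 380
Smallest max regret = 380 → AllIn.

AllIn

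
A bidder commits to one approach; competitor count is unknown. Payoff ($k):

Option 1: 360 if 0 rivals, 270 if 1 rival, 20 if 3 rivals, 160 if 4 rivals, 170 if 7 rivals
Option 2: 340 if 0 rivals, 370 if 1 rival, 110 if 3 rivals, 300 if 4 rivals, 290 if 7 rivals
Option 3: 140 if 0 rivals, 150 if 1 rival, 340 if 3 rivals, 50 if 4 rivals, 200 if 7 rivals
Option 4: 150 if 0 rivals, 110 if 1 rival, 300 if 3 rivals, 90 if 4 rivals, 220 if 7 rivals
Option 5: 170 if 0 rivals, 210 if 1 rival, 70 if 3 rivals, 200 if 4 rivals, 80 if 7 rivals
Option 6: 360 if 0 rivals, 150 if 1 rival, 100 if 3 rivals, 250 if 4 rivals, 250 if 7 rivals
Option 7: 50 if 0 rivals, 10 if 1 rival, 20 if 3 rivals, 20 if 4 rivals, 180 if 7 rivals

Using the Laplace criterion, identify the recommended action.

Row averages: Option 1=196, Option 2=282, Option 3=176, Option 4=174, Option 5=146, Option 6=222, Option 7=56
Highest average = 282 → Option 2.

Option 2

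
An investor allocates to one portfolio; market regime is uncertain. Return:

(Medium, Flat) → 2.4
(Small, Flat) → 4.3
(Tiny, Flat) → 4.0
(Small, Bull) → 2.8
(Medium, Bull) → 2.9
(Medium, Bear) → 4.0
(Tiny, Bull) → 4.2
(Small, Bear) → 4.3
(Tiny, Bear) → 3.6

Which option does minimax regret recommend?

Tiny

Column bests: Bear=4.3, Flat=4.3, Bull=4.2.
Tiny regrets: 0.7, 0.3, 0.0 → max 0.7
Small regrets: 0.0, 0.0, 1.4 → max 1.4
Medium regrets: 0.3, 1.9, 1.3 → max 1.9
Smallest max regret = 0.7 → Tiny.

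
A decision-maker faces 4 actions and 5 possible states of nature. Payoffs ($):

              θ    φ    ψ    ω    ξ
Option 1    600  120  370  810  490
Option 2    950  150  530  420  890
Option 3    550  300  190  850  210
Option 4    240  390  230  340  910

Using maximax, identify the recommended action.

Option 2

Row maxima: Option 1=810, Option 2=950, Option 3=850, Option 4=910
Best best-case = 950 → Option 2.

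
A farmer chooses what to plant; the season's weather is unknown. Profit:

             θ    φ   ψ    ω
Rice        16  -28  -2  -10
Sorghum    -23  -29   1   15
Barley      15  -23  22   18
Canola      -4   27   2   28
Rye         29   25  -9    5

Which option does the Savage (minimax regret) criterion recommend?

Column bests: θ=29, φ=27, ψ=22, ω=28.
Rice regrets: 13, 55, 24, 38 → max 55
Sorghum regrets: 52, 56, 21, 13 → max 56
Barley regrets: 14, 50, 0, 10 → max 50
Canola regrets: 33, 0, 20, 0 → max 33
Rye regrets: 0, 2, 31, 23 → max 31
Smallest max regret = 31 → Rye.

Rye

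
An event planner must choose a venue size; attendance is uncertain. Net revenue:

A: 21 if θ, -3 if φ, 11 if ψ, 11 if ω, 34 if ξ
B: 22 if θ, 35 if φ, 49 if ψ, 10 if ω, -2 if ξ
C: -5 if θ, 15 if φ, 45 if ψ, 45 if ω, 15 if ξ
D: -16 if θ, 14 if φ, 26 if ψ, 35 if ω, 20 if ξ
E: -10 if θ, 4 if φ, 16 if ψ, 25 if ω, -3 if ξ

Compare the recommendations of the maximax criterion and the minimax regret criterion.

maximax → B; minimax regret → C (disagree)

Row maxima: A=34, B=49, C=45, D=35, E=25
Best best-case = 49 → B.
Column bests: θ=22, φ=35, ψ=49, ω=45, ξ=34.
A regrets: 1, 38, 38, 34, 0 → max 38
B regrets: 0, 0, 0, 35, 36 → max 36
C regrets: 27, 20, 4, 0, 19 → max 27
D regrets: 38, 21, 23, 10, 14 → max 38
E regrets: 32, 31, 33, 20, 37 → max 37
Smallest max regret = 27 → C.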